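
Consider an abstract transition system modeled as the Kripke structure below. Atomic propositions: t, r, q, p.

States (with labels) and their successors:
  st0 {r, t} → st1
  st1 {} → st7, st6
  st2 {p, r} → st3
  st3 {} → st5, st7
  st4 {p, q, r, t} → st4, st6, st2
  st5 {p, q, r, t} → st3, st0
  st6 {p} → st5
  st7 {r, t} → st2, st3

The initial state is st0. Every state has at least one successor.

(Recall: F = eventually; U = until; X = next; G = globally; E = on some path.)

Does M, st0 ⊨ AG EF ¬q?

States satisfying EF ¬q: {st0, st1, st2, st3, st4, st5, st6, st7}.
States satisfying AG EF ¬q: {st0, st1, st2, st3, st4, st5, st6, st7}.
Every state reachable from st0 satisfies EF ¬q.
st0 ∈ Sat(AG EF ¬q).

Satisfied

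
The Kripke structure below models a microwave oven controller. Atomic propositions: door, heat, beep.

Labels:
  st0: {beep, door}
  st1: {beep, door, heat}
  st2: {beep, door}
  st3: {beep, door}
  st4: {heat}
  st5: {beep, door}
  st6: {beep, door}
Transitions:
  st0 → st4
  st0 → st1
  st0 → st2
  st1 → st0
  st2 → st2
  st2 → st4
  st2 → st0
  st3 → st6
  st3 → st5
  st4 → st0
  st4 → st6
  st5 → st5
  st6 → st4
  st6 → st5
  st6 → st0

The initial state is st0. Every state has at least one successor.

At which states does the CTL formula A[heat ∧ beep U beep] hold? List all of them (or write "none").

States satisfying heat ∧ beep: {st1}.
States satisfying beep: {st0, st1, st2, st3, st5, st6}.
States satisfying A[heat ∧ beep U beep]: {st0, st1, st2, st3, st5, st6}.

{st0, st1, st2, st3, st5, st6}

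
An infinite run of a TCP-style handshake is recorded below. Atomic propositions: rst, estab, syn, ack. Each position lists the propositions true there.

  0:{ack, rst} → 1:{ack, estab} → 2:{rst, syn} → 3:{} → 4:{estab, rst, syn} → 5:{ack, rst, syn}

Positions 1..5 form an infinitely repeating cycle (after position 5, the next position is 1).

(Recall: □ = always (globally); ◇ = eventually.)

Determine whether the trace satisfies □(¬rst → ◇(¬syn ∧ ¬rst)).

Holds

¬rst → ◇(¬syn ∧ ¬rst) holds at every position 0..5, and those are all positions ever visited, so □(¬rst → ◇(¬syn ∧ ¬rst)) holds.
Positions where ¬rst holds: 1, 3.
Check ◇(¬syn ∧ ¬rst) at each: 1→ok, 3→ok.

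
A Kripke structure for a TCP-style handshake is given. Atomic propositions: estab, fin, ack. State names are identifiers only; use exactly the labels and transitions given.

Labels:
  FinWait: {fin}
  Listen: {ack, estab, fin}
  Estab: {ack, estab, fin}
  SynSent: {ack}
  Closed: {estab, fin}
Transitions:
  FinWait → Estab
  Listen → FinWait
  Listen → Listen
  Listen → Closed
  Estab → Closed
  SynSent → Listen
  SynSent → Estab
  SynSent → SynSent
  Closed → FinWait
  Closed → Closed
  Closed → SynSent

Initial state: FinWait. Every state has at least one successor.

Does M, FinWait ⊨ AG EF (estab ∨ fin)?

States satisfying EF (estab ∨ fin): {FinWait, Listen, Estab, SynSent, Closed}.
States satisfying AG EF (estab ∨ fin): {FinWait, Listen, Estab, SynSent, Closed}.
Every state reachable from FinWait satisfies EF (estab ∨ fin).
FinWait ∈ Sat(AG EF (estab ∨ fin)).

Holds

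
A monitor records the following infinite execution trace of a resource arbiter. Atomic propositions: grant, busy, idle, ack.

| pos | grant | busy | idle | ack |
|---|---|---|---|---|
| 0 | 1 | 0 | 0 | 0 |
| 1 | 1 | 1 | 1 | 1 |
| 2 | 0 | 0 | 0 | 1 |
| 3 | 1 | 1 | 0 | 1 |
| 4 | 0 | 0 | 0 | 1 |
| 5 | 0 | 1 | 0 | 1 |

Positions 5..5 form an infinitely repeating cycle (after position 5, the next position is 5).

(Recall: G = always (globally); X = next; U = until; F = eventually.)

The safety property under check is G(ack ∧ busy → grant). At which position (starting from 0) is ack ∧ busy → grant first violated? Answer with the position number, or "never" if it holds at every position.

Check ack ∧ busy → grant at each position in order: 0 ✓, 1 ✓, 2 ✓, 3 ✓, 4 ✓.
At position 5 the labels are {ack, busy}, so ack ∧ busy → grant is false there. This is the first violation.

5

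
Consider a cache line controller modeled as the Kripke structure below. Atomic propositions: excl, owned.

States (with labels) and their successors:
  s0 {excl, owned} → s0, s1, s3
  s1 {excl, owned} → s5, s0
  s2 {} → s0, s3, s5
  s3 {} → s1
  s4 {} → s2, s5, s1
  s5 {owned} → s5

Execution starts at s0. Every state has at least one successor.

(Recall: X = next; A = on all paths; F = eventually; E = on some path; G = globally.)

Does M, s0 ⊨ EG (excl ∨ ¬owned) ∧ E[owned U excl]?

States satisfying excl ∨ ¬owned: {s0, s1, s2, s3, s4}.
States satisfying EG (excl ∨ ¬owned): {s0, s1, s2, s3, s4}.
States satisfying owned: {s0, s1, s5}.
States satisfying excl: {s0, s1}.
States satisfying E[owned U excl]: {s0, s1}.
States satisfying EG (excl ∨ ¬owned) ∧ E[owned U excl]: {s0, s1}.
s0 ∈ Sat(EG (excl ∨ ¬owned) ∧ E[owned U excl]).

Yes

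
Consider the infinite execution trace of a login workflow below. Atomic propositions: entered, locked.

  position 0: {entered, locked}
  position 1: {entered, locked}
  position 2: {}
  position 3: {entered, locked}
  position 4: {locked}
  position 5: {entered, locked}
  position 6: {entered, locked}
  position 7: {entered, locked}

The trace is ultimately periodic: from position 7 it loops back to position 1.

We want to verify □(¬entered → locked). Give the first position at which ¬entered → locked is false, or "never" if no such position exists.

2

Check ¬entered → locked at each position in order: 0 ✓, 1 ✓.
At position 2 the labels are {}, so ¬entered → locked is false there. This is the first violation.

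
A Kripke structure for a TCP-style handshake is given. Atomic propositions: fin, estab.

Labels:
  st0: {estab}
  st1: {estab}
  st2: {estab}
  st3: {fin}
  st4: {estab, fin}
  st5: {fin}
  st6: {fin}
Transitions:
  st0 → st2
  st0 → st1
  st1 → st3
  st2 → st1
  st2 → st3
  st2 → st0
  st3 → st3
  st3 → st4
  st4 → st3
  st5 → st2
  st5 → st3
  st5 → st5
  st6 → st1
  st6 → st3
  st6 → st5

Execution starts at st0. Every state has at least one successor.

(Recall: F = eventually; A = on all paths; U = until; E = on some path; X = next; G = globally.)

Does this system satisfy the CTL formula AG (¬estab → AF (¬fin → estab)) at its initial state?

Holds

States satisfying ¬estab → AF (¬fin → estab): {st0, st1, st2, st3, st4, st5, st6}.
States satisfying AG (¬estab → AF (¬fin → estab)): {st0, st1, st2, st3, st4, st5, st6}.
Every state reachable from st0 satisfies ¬estab → AF (¬fin → estab).
st0 ∈ Sat(AG (¬estab → AF (¬fin → estab))).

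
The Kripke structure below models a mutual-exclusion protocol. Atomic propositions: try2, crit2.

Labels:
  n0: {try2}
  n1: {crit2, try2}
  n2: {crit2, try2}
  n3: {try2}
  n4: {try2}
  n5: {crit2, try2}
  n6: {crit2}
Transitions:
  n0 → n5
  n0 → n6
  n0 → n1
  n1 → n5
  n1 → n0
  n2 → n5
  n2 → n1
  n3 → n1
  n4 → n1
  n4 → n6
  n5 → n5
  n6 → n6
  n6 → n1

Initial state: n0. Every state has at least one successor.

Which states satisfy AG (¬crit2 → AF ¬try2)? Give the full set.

States satisfying ¬crit2 → AF ¬try2: {n1, n2, n5, n6}.
States satisfying AG (¬crit2 → AF ¬try2): {n5}.

{n5}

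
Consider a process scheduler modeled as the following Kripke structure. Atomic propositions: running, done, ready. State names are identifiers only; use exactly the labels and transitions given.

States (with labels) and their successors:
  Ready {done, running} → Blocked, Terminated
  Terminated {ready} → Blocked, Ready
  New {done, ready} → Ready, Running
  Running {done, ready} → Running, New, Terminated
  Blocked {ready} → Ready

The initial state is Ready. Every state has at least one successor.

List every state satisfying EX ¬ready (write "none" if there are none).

States satisfying ¬ready: {Ready}.
States satisfying EX ¬ready: {Terminated, New, Blocked}.

{Terminated, New, Blocked}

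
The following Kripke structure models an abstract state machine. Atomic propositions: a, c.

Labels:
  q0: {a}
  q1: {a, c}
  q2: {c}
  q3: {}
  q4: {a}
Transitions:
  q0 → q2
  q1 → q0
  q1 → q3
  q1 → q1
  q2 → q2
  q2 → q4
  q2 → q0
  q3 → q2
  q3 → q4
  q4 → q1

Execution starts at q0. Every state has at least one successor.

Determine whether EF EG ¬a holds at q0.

Holds

States satisfying EG ¬a: {q2, q3}.
States satisfying EF EG ¬a: {q0, q1, q2, q3, q4}.
Some path from q0 reaches a state where EG ¬a holds.
q0 ∈ Sat(EF EG ¬a).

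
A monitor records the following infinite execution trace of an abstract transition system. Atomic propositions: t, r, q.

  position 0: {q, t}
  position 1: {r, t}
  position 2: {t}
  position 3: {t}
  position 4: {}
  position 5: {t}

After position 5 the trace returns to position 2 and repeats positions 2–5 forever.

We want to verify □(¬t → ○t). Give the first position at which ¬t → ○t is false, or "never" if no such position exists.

¬t → ○t holds at every position 0..5, and those are all the positions the trace ever visits, so the invariant □(¬t → ○t) is never violated.

never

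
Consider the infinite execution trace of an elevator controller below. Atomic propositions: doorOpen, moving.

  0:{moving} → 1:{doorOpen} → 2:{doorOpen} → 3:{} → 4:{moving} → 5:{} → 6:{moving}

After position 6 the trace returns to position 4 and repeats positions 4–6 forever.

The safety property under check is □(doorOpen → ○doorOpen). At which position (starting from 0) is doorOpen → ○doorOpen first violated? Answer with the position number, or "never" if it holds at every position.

2

Check doorOpen → ○doorOpen at each position in order: 0 ✓, 1 ✓.
At position 2 the labels are {doorOpen} and the next position 3 has {}, so doorOpen → ○doorOpen is false there. This is the first violation.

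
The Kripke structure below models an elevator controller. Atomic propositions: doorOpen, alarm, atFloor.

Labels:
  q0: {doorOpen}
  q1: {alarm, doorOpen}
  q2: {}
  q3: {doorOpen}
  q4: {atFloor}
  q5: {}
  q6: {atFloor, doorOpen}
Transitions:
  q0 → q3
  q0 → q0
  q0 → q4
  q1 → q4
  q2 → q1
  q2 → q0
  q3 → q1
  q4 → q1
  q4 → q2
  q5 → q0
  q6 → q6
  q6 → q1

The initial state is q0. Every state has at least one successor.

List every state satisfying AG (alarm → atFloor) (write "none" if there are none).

States satisfying alarm → atFloor: {q0, q2, q3, q4, q5, q6}.
States satisfying AG (alarm → atFloor): ∅.

none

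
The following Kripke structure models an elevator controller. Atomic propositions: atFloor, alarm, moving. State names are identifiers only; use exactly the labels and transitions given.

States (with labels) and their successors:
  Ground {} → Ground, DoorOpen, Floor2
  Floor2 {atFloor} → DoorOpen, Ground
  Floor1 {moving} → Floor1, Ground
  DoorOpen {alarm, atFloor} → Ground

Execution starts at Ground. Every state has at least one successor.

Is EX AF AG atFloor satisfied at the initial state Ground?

No

States satisfying AF AG atFloor: ∅.
States satisfying EX AF AG atFloor: ∅.
No suitable path/successor from Ground witnesses the formula.
Ground ∉ Sat(EX AF AG atFloor).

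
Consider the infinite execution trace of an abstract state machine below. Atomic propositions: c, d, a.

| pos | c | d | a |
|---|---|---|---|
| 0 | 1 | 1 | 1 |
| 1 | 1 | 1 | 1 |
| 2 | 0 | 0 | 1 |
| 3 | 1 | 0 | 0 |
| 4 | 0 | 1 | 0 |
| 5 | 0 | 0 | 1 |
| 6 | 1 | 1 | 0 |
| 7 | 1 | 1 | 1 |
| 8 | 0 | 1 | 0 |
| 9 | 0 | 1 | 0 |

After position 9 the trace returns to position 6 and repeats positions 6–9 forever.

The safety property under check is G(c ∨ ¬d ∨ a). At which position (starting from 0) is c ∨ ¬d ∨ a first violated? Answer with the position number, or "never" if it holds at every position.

Check c ∨ ¬d ∨ a at each position in order: 0 ✓, 1 ✓, 2 ✓, 3 ✓.
At position 4 the labels are {d}, so c ∨ ¬d ∨ a is false there. This is the first violation.

4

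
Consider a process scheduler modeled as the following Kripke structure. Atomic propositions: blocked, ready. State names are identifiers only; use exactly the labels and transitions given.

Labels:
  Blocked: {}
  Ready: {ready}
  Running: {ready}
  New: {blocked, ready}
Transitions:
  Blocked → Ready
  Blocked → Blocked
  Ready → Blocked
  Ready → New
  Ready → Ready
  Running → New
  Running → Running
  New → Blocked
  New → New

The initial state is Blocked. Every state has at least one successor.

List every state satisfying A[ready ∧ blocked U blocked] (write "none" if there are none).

States satisfying ready ∧ blocked: {New}.
States satisfying blocked: {New}.
States satisfying A[ready ∧ blocked U blocked]: {New}.

{New}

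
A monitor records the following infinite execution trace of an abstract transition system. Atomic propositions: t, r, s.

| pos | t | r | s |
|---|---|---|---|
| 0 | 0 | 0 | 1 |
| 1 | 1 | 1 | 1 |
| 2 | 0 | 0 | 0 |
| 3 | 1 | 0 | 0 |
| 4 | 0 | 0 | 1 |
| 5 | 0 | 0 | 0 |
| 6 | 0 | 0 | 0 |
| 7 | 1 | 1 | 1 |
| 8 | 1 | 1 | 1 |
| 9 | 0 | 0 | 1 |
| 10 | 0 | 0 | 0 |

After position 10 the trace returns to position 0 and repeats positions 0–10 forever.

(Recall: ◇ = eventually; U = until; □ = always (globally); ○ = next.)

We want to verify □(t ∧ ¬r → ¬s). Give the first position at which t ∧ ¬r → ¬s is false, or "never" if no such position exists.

t ∧ ¬r → ¬s holds at every position 0..10, and those are all the positions the trace ever visits, so the invariant □(t ∧ ¬r → ¬s) is never violated.

never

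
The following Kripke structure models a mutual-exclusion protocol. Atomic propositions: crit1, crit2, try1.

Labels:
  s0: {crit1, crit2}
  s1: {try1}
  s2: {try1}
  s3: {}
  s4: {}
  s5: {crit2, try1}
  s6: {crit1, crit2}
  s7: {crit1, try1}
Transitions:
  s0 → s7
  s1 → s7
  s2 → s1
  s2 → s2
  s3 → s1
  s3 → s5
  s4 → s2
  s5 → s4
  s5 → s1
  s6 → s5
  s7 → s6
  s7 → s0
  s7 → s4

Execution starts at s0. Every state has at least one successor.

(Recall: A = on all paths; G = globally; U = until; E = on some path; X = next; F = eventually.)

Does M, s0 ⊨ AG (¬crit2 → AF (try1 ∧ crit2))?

No

States satisfying ¬crit2 → AF (try1 ∧ crit2): {s0, s5, s6}.
States satisfying AG (¬crit2 → AF (try1 ∧ crit2)): ∅.
s1 is reachable from s0 and violates ¬crit2 → AF (try1 ∧ crit2), so AG fails at s0.
s0 ∉ Sat(AG (¬crit2 → AF (try1 ∧ crit2))).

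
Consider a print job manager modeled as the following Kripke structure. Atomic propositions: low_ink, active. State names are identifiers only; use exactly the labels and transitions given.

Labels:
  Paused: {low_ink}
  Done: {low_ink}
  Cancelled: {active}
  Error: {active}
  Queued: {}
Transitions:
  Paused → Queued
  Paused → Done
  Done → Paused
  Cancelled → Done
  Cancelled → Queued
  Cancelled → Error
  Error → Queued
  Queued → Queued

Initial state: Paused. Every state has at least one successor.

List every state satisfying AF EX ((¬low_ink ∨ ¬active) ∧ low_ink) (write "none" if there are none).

States satisfying EX ((¬low_ink ∨ ¬active) ∧ low_ink): {Paused, Done, Cancelled}.
States satisfying AF EX ((¬low_ink ∨ ¬active) ∧ low_ink): {Paused, Done, Cancelled}.

{Paused, Done, Cancelled}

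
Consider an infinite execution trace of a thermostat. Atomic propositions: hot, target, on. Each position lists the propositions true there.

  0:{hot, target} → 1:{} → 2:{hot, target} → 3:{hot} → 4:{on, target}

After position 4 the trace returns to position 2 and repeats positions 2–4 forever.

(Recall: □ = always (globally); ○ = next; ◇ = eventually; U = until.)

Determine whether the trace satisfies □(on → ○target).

on → ○target holds at every position 0..4, and those are all positions ever visited, so □(on → ○target) holds.
Positions where on holds: 4.
Check ○target at each: 4→ok.

Satisfied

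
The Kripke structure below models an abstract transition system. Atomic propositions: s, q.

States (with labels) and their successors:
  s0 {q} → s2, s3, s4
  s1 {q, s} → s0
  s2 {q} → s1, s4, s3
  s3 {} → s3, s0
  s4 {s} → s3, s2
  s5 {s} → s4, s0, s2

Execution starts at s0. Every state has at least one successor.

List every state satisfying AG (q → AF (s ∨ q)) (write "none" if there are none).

States satisfying q → AF (s ∨ q): {s0, s1, s2, s3, s4, s5}.
States satisfying AG (q → AF (s ∨ q)): {s0, s1, s2, s3, s4, s5}.

{s0, s1, s2, s3, s4, s5}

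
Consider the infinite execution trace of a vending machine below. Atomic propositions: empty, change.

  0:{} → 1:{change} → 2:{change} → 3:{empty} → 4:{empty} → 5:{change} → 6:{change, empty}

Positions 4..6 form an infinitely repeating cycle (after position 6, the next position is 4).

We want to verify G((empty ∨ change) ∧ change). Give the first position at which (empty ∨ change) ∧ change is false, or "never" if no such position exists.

At position 0 the labels are {}, so (empty ∨ change) ∧ change is false there. This is the first violation.

0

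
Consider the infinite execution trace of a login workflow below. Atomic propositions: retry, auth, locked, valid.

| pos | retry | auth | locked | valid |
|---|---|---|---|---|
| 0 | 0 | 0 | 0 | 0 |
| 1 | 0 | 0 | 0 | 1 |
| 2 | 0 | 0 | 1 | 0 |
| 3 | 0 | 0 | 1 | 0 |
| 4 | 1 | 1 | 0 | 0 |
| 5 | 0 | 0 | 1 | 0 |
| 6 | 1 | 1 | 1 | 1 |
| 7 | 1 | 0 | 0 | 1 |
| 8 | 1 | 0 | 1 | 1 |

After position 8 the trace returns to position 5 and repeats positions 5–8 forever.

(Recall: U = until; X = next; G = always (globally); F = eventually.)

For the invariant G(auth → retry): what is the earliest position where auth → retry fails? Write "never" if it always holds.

never

auth → retry holds at every position 0..8, and those are all the positions the trace ever visits, so the invariant G(auth → retry) is never violated.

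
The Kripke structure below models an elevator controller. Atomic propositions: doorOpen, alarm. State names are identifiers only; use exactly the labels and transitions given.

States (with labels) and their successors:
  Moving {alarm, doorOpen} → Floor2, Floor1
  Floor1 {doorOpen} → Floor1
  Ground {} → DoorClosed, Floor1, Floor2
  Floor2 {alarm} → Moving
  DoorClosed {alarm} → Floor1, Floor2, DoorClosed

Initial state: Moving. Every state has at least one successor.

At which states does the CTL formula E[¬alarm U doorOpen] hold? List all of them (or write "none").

States satisfying ¬alarm: {Floor1, Ground}.
States satisfying doorOpen: {Moving, Floor1}.
States satisfying E[¬alarm U doorOpen]: {Moving, Floor1, Ground}.

{Moving, Floor1, Ground}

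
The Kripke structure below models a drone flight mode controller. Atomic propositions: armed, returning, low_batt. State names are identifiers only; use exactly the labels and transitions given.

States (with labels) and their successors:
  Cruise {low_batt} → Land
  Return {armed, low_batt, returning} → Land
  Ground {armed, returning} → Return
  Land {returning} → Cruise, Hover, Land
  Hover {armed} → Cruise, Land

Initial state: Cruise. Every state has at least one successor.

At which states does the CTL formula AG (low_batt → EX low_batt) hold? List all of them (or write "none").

States satisfying low_batt → EX low_batt: {Ground, Land, Hover}.
States satisfying AG (low_batt → EX low_batt): ∅.

none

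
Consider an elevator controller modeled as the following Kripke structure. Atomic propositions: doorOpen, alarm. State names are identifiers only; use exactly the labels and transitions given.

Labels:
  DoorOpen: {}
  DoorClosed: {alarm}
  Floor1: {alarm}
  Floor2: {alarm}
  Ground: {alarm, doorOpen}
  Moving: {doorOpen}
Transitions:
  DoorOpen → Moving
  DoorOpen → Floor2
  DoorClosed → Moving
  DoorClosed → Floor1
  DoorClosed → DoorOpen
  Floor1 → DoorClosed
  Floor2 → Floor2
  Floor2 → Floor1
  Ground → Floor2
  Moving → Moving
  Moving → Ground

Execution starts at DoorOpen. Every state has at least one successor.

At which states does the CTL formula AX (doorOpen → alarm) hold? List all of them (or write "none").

{Floor1, Floor2, Ground}

States satisfying doorOpen → alarm: {DoorOpen, DoorClosed, Floor1, Floor2, Ground}.
States satisfying AX (doorOpen → alarm): {Floor1, Floor2, Ground}.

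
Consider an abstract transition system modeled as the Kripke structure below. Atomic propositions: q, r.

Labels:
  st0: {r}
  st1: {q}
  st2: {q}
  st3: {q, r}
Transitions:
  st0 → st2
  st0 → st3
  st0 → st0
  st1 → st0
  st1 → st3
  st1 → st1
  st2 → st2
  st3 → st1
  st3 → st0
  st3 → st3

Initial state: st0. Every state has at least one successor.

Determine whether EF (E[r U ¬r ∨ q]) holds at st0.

States satisfying E[r U ¬r ∨ q]: {st0, st1, st2, st3}.
States satisfying EF (E[r U ¬r ∨ q]): {st0, st1, st2, st3}.
Some path from st0 reaches a state where E[r U ¬r ∨ q] holds.
st0 ∈ Sat(EF (E[r U ¬r ∨ q])).

Yes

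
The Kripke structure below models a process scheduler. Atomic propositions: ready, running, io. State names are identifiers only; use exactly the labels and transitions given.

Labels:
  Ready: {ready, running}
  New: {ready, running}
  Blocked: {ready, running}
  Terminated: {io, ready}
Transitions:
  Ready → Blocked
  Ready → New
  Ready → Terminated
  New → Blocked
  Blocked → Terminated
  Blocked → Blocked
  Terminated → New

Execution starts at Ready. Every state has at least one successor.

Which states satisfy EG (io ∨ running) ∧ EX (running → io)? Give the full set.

States satisfying io ∨ running: {Ready, New, Blocked, Terminated}.
States satisfying EG (io ∨ running): {Ready, New, Blocked, Terminated}.
States satisfying running → io: {Terminated}.
States satisfying EX (running → io): {Ready, Blocked}.
States satisfying EG (io ∨ running) ∧ EX (running → io): {Ready, Blocked}.

{Ready, Blocked}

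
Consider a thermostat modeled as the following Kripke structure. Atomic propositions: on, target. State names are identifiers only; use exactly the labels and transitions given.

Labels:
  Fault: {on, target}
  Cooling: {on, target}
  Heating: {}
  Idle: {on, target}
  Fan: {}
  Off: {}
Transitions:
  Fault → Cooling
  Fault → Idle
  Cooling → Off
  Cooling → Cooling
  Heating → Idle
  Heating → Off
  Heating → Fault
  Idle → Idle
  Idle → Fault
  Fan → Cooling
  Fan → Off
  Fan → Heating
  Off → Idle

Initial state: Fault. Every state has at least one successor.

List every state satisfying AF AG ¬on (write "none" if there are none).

none

States satisfying AG ¬on: ∅.
States satisfying AF AG ¬on: ∅.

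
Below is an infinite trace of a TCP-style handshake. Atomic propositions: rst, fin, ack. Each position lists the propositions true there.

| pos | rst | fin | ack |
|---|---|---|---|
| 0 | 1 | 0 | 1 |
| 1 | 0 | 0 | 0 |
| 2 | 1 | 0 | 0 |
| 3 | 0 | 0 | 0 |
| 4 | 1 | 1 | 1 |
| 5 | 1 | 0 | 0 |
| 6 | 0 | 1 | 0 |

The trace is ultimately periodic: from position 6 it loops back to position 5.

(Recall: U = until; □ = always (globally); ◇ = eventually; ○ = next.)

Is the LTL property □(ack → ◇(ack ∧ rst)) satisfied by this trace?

ack → ◇(ack ∧ rst) holds at every position 0..6, and those are all positions ever visited, so □(ack → ◇(ack ∧ rst)) holds.
Positions where ack holds: 0, 4.
Check ◇(ack ∧ rst) at each: 0→ok, 4→ok.

Yes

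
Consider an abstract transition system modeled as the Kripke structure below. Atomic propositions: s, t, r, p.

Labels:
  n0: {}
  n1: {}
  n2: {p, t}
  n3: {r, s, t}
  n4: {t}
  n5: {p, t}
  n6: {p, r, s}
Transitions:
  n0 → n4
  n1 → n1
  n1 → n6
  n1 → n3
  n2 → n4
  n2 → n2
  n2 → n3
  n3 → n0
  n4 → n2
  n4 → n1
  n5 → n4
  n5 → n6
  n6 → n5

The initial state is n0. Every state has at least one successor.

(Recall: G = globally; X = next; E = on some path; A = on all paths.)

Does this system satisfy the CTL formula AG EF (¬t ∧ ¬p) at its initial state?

Yes

States satisfying EF (¬t ∧ ¬p): {n0, n1, n2, n3, n4, n5, n6}.
States satisfying AG EF (¬t ∧ ¬p): {n0, n1, n2, n3, n4, n5, n6}.
Every state reachable from n0 satisfies EF (¬t ∧ ¬p).
n0 ∈ Sat(AG EF (¬t ∧ ¬p)).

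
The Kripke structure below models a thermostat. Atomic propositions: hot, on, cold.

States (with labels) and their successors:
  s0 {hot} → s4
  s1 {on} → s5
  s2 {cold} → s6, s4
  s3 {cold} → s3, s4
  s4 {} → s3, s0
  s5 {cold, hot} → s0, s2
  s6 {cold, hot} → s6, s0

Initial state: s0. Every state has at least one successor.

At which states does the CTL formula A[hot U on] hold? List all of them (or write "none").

{s1}

States satisfying hot: {s0, s5, s6}.
States satisfying on: {s1}.
States satisfying A[hot U on]: {s1}.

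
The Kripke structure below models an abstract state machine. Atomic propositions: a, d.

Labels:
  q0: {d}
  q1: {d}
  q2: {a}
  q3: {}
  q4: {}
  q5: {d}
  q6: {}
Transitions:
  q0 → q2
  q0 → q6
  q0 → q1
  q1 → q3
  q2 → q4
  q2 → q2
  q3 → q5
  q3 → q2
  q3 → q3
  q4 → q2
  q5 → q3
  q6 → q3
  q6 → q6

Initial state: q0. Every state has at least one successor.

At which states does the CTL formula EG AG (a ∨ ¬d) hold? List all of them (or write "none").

States satisfying AG (a ∨ ¬d): {q2, q4}.
States satisfying EG AG (a ∨ ¬d): {q2, q4}.

{q2, q4}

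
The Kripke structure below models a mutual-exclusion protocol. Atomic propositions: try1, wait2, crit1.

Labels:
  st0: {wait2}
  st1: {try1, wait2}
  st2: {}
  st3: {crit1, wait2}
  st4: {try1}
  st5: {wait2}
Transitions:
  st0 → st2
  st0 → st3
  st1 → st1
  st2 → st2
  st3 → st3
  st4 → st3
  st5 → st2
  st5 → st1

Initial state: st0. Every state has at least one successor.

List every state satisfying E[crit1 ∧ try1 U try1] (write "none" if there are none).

States satisfying crit1 ∧ try1: ∅.
States satisfying try1: {st1, st4}.
States satisfying E[crit1 ∧ try1 U try1]: {st1, st4}.

{st1, st4}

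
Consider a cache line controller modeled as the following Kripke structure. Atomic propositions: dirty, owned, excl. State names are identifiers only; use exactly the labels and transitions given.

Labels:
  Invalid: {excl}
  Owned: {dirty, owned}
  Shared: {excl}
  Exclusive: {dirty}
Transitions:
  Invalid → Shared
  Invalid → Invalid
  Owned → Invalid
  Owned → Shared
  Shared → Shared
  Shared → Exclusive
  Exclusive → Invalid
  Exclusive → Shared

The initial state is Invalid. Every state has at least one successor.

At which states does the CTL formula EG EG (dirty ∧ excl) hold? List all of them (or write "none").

none

States satisfying EG (dirty ∧ excl): ∅.
States satisfying EG EG (dirty ∧ excl): ∅.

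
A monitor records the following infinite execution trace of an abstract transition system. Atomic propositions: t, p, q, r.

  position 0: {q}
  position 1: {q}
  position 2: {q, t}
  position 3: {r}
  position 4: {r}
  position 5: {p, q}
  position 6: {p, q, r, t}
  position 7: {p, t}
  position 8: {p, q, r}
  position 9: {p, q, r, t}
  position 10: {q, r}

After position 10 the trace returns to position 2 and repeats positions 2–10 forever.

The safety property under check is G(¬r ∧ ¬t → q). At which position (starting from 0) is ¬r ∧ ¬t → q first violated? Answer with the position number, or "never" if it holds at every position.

¬r ∧ ¬t → q holds at every position 0..10, and those are all the positions the trace ever visits, so the invariant G(¬r ∧ ¬t → q) is never violated.

never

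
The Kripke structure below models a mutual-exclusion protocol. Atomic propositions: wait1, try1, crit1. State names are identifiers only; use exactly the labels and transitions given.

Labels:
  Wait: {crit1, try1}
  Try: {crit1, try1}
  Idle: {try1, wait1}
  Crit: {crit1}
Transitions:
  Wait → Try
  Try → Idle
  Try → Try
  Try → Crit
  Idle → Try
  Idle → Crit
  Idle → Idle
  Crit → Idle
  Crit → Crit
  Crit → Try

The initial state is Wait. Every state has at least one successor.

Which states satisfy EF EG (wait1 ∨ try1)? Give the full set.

{Wait, Try, Idle, Crit}

States satisfying EG (wait1 ∨ try1): {Wait, Try, Idle}.
States satisfying EF EG (wait1 ∨ try1): {Wait, Try, Idle, Crit}.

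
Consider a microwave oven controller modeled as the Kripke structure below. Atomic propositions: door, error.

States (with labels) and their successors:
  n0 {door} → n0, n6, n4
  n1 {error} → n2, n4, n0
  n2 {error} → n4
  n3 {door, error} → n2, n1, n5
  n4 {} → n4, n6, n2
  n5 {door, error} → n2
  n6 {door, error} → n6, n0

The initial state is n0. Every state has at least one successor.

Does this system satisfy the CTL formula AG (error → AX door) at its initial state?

States satisfying error → AX door: {n0, n4, n6}.
States satisfying AG (error → AX door): ∅.
n2 is reachable from n0 and violates error → AX door, so AG fails at n0.
n0 ∉ Sat(AG (error → AX door)).

Does not hold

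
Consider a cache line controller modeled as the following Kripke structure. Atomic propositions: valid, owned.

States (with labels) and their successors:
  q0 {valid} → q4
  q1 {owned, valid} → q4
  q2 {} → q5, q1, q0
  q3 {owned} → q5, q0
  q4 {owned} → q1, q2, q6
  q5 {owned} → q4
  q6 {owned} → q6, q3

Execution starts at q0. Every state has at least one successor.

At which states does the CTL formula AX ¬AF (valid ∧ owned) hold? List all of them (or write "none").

States satisfying ¬AF (valid ∧ owned): {q0, q2, q3, q4, q5, q6}.
States satisfying AX ¬AF (valid ∧ owned): {q0, q1, q3, q5, q6}.

{q0, q1, q3, q5, q6}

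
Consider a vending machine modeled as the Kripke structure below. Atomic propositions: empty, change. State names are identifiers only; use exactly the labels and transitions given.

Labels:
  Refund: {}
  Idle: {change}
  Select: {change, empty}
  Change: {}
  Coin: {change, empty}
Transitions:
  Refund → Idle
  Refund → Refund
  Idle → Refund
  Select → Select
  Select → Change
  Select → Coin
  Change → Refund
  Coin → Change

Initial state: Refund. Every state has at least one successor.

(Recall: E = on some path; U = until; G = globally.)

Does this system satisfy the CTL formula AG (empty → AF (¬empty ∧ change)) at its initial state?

States satisfying empty → AF (¬empty ∧ change): {Refund, Idle, Change}.
States satisfying AG (empty → AF (¬empty ∧ change)): {Refund, Idle, Change}.
Every state reachable from Refund satisfies empty → AF (¬empty ∧ change).
Refund ∈ Sat(AG (empty → AF (¬empty ∧ change))).

Satisfied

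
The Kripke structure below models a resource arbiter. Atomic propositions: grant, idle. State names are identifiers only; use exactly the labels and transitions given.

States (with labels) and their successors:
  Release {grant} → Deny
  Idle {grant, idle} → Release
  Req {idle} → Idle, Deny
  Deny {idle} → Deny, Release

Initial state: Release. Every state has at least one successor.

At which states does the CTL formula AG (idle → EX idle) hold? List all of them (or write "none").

{Release, Deny}

States satisfying idle → EX idle: {Release, Req, Deny}.
States satisfying AG (idle → EX idle): {Release, Deny}.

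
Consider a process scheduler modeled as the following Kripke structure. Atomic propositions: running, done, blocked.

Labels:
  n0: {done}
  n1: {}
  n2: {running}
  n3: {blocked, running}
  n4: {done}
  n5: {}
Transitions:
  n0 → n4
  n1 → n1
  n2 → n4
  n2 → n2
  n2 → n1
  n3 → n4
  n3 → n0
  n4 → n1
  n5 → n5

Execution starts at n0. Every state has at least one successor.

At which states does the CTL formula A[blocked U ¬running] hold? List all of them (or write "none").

{n0, n1, n3, n4, n5}

States satisfying blocked: {n3}.
States satisfying ¬running: {n0, n1, n4, n5}.
States satisfying A[blocked U ¬running]: {n0, n1, n3, n4, n5}.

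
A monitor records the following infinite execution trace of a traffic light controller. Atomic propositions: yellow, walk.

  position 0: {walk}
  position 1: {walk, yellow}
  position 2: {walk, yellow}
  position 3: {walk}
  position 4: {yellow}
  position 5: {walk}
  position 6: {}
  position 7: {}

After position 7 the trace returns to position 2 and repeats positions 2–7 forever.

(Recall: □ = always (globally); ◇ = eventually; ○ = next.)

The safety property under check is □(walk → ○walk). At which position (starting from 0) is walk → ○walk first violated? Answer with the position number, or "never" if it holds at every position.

Check walk → ○walk at each position in order: 0 ✓, 1 ✓, 2 ✓.
At position 3 the labels are {walk} and the next position 4 has {yellow}, so walk → ○walk is false there. This is the first violation.

3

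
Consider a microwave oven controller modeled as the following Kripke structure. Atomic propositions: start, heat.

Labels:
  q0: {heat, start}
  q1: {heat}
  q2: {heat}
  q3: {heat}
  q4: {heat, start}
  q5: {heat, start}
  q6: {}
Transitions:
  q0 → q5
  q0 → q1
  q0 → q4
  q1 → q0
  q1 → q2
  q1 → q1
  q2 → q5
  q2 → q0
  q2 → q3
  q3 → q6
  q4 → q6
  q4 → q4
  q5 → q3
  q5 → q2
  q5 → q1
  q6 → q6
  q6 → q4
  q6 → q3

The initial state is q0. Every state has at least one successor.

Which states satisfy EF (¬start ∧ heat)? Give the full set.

States satisfying ¬start ∧ heat: {q1, q2, q3}.
States satisfying EF (¬start ∧ heat): {q0, q1, q2, q3, q4, q5, q6}.

{q0, q1, q2, q3, q4, q5, q6}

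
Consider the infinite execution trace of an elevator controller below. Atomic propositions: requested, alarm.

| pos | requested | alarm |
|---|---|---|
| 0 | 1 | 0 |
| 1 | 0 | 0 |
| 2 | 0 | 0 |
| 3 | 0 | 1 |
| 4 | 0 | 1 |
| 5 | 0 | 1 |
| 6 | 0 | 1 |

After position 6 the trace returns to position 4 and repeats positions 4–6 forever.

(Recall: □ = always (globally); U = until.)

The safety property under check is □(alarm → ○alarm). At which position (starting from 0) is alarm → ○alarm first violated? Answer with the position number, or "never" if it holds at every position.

alarm → ○alarm holds at every position 0..6, and those are all the positions the trace ever visits, so the invariant □(alarm → ○alarm) is never violated.

never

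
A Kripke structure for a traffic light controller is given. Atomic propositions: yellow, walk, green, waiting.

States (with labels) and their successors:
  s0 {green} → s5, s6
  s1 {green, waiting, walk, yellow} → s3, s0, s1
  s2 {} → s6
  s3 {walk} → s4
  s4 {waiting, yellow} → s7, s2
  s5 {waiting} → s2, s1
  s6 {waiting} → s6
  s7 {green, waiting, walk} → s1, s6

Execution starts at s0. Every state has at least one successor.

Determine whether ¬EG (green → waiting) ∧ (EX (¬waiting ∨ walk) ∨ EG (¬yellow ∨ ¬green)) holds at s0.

Yes

States satisfying green → waiting: {s1, s2, s3, s4, s5, s6, s7}.
States satisfying EG (green → waiting): {s1, s2, s3, s4, s5, s6, s7}.
States satisfying ¬EG (green → waiting): {s0}.
States satisfying ¬waiting ∨ walk: {s0, s1, s2, s3, s7}.
States satisfying EX (¬waiting ∨ walk): {s1, s4, s5, s7}.
States satisfying ¬yellow ∨ ¬green: {s0, s2, s3, s4, s5, s6, s7}.
States satisfying EG (¬yellow ∨ ¬green): {s0, s2, s3, s4, s5, s6, s7}.
States satisfying EX (¬waiting ∨ walk) ∨ EG (¬yellow ∨ ¬green): {s0, s1, s2, s3, s4, s5, s6, s7}.
States satisfying ¬EG (green → waiting) ∧ (EX (¬waiting ∨ walk) ∨ EG (¬yellow ∨ ¬green)): {s0}.
s0 ∈ Sat(¬EG (green → waiting) ∧ (EX (¬waiting ∨ walk) ∨ EG (¬yellow ∨ ¬green))).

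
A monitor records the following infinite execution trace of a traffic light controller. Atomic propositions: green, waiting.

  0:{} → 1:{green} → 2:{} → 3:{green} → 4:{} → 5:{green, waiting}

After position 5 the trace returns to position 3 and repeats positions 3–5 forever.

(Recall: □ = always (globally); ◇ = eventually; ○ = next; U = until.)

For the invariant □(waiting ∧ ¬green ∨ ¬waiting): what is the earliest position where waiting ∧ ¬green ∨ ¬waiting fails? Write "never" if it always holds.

5

Check waiting ∧ ¬green ∨ ¬waiting at each position in order: 0 ✓, 1 ✓, 2 ✓, 3 ✓, 4 ✓.
At position 5 the labels are {green, waiting}, so waiting ∧ ¬green ∨ ¬waiting is false there. This is the first violation.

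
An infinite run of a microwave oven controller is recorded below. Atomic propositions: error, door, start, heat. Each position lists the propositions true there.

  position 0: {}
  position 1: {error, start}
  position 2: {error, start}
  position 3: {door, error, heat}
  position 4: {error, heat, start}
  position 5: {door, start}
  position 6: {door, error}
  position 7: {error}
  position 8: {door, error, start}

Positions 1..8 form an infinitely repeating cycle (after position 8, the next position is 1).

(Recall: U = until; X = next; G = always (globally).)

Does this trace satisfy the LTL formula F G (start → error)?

Violated

G (start → error) is false at every position 0..8, so it never becomes true and F G (start → error) fails.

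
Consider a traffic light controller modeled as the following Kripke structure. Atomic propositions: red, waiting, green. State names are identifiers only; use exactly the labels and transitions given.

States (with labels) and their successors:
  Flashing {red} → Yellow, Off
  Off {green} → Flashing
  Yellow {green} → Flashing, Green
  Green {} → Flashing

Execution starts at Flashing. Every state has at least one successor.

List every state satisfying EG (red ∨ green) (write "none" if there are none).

{Flashing, Off, Yellow}

States satisfying red ∨ green: {Flashing, Off, Yellow}.
States satisfying EG (red ∨ green): {Flashing, Off, Yellow}.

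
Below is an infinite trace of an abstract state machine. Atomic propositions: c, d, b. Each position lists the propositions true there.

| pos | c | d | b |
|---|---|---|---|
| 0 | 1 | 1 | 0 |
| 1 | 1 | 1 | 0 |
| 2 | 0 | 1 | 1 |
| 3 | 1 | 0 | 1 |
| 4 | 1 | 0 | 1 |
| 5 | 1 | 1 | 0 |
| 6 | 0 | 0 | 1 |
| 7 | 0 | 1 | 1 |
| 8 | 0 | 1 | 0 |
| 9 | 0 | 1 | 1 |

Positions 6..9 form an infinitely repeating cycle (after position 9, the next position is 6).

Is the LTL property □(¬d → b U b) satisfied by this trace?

Yes

¬d → b U b holds at every position 0..9, and those are all positions ever visited, so □(¬d → b U b) holds.
Positions where ¬d holds: 3, 4, 6.
Check b U b at each: 3→ok, 4→ok, 6→ok.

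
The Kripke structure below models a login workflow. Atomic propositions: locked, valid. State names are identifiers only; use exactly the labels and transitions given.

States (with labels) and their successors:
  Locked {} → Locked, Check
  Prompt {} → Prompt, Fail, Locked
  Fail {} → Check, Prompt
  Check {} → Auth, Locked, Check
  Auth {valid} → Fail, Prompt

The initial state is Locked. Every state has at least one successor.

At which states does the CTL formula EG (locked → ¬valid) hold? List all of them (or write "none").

{Locked, Prompt, Fail, Check, Auth}

States satisfying locked → ¬valid: {Locked, Prompt, Fail, Check, Auth}.
States satisfying EG (locked → ¬valid): {Locked, Prompt, Fail, Check, Auth}.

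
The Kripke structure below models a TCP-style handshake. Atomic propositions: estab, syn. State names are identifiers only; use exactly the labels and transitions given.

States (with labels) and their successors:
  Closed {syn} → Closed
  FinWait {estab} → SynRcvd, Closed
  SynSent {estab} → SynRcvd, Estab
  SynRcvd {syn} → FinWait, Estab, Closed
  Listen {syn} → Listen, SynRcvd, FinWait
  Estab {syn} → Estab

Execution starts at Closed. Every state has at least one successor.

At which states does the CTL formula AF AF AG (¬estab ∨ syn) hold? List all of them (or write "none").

States satisfying AF AG (¬estab ∨ syn): {Closed, Estab}.
States satisfying AF AF AG (¬estab ∨ syn): {Closed, Estab}.

{Closed, Estab}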